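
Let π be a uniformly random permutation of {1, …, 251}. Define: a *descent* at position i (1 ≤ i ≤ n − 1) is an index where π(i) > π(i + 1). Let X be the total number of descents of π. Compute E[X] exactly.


Write X = Σ X_I over i = 1, …, 250, with X_I the indicator of one descent.
There are 250 indicators.
For each fixed i, the pair (π(i), π(i+1)) is a uniformly random ordered pair of distinct values from {1, …, 251}; by symmetry P[π(i) > π(i+1)] = 1/2.
By linearity: E[X] = 250 · (1/2) = (251 − 1) · (1/2) = 125 ≈ 125.000000.

E[X] = 125 = 125.000000.


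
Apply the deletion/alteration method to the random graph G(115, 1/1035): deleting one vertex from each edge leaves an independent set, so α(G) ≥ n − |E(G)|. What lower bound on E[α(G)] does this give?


E[|E(G)|] = C(115, 2)·p = 6555 · (1/1035) = 19/3.
E[α(G)] ≥ n − E[|E(G)|] = 115 − 19/3 = 326/3.
Numerically: ≈ 108.66667.
(This is only a lower bound; the true E[α(G)] may be larger.)

E[α(G)] ≥ 326/3 ≈ 108.66667.


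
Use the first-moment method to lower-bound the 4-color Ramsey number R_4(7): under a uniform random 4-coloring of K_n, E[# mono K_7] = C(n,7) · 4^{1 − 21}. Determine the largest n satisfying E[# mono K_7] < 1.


We need C(n, 7) · 4^{1 − 21} < 1, i.e. C(n, 7) < 4^{21 − 1} = 1099511627776.
Check values of n near the boundary:
  n = 176: C(176, 7) = 919790691600; 919790691600 < 1099511627776? YES
  n = 177: C(177, 7) = 957664425960; 957664425960 < 1099511627776? YES
  n = 178: C(178, 7) = 996867063280; 996867063280 < 1099511627776? YES
  n = 179: C(179, 7) = 1037437234460; 1037437234460 < 1099511627776? YES
  n = 180: C(180, 7) = 1079414463600; 1079414463600 < 1099511627776? YES
  n = 181: C(181, 7) = 1122839183400; 1122839183400 < 1099511627776? NO
The largest n with C(n, 7) < 1099511627776 is n = 180 (where E[X] = 67463403975/68719476736 ≈ 0.9817217). Hence R_4(7) > 180, i.e. R_4(7) ≥ 181.

Largest n = 180; hence R_4(7) > 180.


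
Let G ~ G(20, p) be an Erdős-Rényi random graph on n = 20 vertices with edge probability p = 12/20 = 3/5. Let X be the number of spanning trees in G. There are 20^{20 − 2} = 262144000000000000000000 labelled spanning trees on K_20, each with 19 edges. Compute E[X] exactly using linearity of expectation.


K_20 has 20^{20 − 2} = 262144000000000000000000 labelled spanning trees.
For each such spanning tree H, let X_H = 1 if all 19 edges of H are present in G. Then P[X_H = 1] = p^{19} = (3/5)^{19} = 1162261467/19073486328125.
Summing the indicators: E[X] = Σ_H E[X_H] = 262144000000000000000000 · p^{19} = 262144000000000000000000 · 1162261467/19073486328125 = 79869999842655731712/5.
Numerically: E[X] ≈ 1.6e+19.

E[X] = 262144000000000000000000 · (3/5)^{19} = 79869999842655731712/5 ≈ 1.6e+19.


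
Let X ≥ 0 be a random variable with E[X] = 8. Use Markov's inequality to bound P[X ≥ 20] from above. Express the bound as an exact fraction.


μ = E[X] = 8, a = 20.
Markov: P[X ≥ 20] ≤ μ/a = (8)/20 = 2/5.
Numerically: ≈ 0.4000.
(Since a = 20 > μ = 8.0000, the bound 2/5 is < 1 and informative.)

P[X ≥ 20] ≤ 2/5 ≈ 0.4000.


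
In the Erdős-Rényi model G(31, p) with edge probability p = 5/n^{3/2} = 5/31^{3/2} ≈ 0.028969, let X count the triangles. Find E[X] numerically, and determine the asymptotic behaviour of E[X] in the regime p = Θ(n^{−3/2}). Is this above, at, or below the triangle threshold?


Number of potential triangles: C(31, 3) = 4495.
Each occurs with probability p³ ≈ (0.028969)³ ≈ 2.4309856e-05.
By linearity: E[X] = C(31, 3)·p³ ≈ 4495 · 2.4309856e-05 ≈ 0.10927.
Since α = 3/2 > 1, p = c/n^{3/2} = o(1/n) is below the triangle threshold p ~ 1/n. Asymptotically E[X] ~ (c³/6)·n^{3(1−α)} = (5³/6)·n^{-1.5} → 0, so by Markov's inequality G has no triangles w.h.p.

E[X] ≈ 0.10927; in regime p = Θ(1/n^{3/2}) E[X] tends to 0 (below the triangle threshold p ~ 1/n).


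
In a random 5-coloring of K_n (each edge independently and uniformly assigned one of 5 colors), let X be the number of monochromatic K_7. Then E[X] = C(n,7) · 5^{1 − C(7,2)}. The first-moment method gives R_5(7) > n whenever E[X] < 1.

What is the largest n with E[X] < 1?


We need C(n, 7) · 5^{1 − 21} < 1, i.e. C(n, 7) < 5^{21 − 1} = 95367431640625.
Check values of n near the boundary:
  n = 335: C(335, 7) = 88202498238195; 88202498238195 < 95367431640625? YES
  n = 336: C(336, 7) = 90079147136880; 90079147136880 < 95367431640625? YES
  n = 337: C(337, 7) = 91989916924632; 91989916924632 < 95367431640625? YES
  n = 338: C(338, 7) = 93935323022736; 93935323022736 < 95367431640625? YES
  n = 339: C(339, 7) = 95915887062372; 95915887062372 < 95367431640625? NO
  n = 340: C(340, 7) = 97932136940560; 97932136940560 < 95367431640625? NO
The largest n with C(n, 7) < 95367431640625 is n = 338 (where E[X] = 93935323022736/95367431640625 ≈ 0.984983). Hence R_5(7) > 338, i.e. R_5(7) ≥ 339.

Largest n = 338; hence R_5(7) > 338.


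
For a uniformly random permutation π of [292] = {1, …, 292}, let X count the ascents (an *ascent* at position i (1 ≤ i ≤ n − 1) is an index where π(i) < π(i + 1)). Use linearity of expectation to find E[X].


Write X = Σ X_I over i = 1, …, 291, with X_I the indicator of one ascent.
There are 291 indicators.
For each fixed i, the pair (π(i), π(i+1)) is a uniformly random ordered pair of distinct values from {1, …, 292}; by symmetry P[π(i) < π(i+1)] = 1/2.
By linearity: E[X] = 291 · (1/2) = (292 − 1) · (1/2) = 291/2 ≈ 145.500.

E[X] = 291/2 = 145.500.


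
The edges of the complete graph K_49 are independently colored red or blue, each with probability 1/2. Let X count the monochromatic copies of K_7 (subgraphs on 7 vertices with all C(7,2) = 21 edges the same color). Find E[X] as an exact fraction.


Let X = Σ_S X_S over the C(49, 7) = 85900584 subsets S of size 7, where X_S = 1 if the K_7 on S is monochromatic.
For a fixed S, the K_7 on S has C(7, 2) = 21 edges. P[all 21 edges red] = (1/2)^21, and likewise for blue, so P[monochromatic] = 2·(1/2)^21 = 2^{1 − 21} = 1/1048576.
By linearity: E[X] = C(49, 7) · 2^{1 − 21} = 85900584 · 1/1048576 = 10737573/131072.
Numerically: E[X] ≈ 81.921181.

E[X] = C(49,7)·2^(1−C(7,2)) = 10737573/131072 ≈ 81.921181.


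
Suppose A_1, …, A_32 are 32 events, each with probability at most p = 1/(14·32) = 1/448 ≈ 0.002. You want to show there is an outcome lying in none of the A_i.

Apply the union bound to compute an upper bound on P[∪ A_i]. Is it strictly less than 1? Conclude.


Union bound: P[∪_{i=1}^{32} A_i] ≤ Σ_i P[A_i] ≤ 32·p = 32·(1/448) = 1/14.
Numerically: 1/14 ≈ 0.071.
Is 1/14 < 1? YES.
Since P[∪ A_i] ≤ 1/14 < 1, the complement has P[∩ A_i^c] ≥ 1 − 1/14 = 13/14 > 0, so some outcome avoids every A_i.

32·p = 1/14 ≈ 0.071; existence CERTIFIED by the union bound.


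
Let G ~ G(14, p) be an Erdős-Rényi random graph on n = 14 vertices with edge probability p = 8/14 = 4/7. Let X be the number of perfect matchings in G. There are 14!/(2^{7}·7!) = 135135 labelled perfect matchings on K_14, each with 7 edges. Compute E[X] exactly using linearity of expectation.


K_14 has 14!/(2^{7}·7!) = 135135 labelled perfect matchings.
For each such perfect matching H, let X_H = 1 if all 7 edges of H are present in G. Then P[X_H = 1] = p^{7} = (4/7)^{7} = 16384/823543.
By linearity: E[X] = Σ_H E[X_H] = 135135 · p^{7} = 135135 · 16384/823543 = 316293120/117649.
Numerically: E[X] ≈ 2688.

E[X] = 135135 · (4/7)^{7} = 316293120/117649 ≈ 2688.


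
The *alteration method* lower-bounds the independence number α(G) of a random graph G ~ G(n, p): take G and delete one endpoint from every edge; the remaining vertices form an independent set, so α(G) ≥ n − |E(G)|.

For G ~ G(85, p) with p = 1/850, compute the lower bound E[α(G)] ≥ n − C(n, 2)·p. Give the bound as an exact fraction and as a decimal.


E[|E(G)|] = C(85, 2)·p = 3570 · (1/850) = 21/5.
E[α(G)] ≥ n − E[|E(G)|] = 85 − 21/5 = 404/5.
Numerically: ≈ 80.80000.
(This is only a lower bound; the true E[α(G)] may be larger.)

E[α(G)] ≥ 404/5 ≈ 80.80000.


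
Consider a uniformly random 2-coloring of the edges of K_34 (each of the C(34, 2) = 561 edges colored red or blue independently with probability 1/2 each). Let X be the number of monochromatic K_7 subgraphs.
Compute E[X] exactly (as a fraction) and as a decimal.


Let X = Σ_S X_S over the C(34, 7) = 5379616 subsets S of size 7, where X_S = 1 if the K_7 on S is monochromatic.
For a fixed S, the K_7 on S has C(7, 2) = 21 edges. P[all 21 edges red] = (1/2)^21, and likewise for blue, so P[monochromatic] = 2·(1/2)^21 = 2^{1 − 21} = 1/1048576.
By linearity of expectation: E[X] = C(34, 7) · 2^{1 − 21} = 5379616 · 1/1048576 = 168113/32768.
Numerically: E[X] ≈ 5.13040.

E[X] = C(34,7)·2^(1−C(7,2)) = 168113/32768 ≈ 5.13040.


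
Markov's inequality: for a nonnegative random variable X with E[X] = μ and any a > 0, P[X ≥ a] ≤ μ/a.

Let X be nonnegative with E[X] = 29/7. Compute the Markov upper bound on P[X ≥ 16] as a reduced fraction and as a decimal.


μ = E[X] = 29/7, a = 16.
Markov: P[X ≥ 16] ≤ μ/a = (29/7)/16 = 29/112.
Numerically: ≈ 0.259.
(Since a = 16 > μ = 4.143, the bound 29/112 is < 1 and informative.)

P[X ≥ 16] ≤ 29/112 ≈ 0.259.


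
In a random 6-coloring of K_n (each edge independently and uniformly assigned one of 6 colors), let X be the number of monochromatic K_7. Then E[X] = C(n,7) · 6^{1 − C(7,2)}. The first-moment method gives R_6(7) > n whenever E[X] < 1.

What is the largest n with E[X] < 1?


We need C(n, 7) · 6^{1 − 21} < 1, i.e. C(n, 7) < 6^{21 − 1} = 3656158440062976.
Check values of n near the boundary:
  n = 567: C(567, 7) = 3601671315933933; 3601671315933933 < 3656158440062976? YES
  n = 568: C(568, 7) = 3646611956239704; 3646611956239704 < 3656158440062976? YES
  n = 569: C(569, 7) = 3692032389858348; 3692032389858348 < 3656158440062976? NO
  n = 570: C(570, 7) = 3737936877831720; 3737936877831720 < 3656158440062976? NO
The largest n with C(n, 7) < 3656158440062976 is n = 568 (where E[X] = 16882462760369/16926659444736 ≈ 0.99739). Hence R_6(7) > 568, i.e. R_6(7) ≥ 569.

Largest n = 568; hence R_6(7) > 568.


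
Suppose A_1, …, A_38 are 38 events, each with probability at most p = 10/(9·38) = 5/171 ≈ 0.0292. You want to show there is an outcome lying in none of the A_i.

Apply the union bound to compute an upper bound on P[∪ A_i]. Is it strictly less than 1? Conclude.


Union bound: P[∪_{i=1}^{38} A_i] ≤ Σ_i P[A_i] ≤ 38·p = 38·(5/171) = 10/9.
Numerically: 10/9 ≈ 1.1111.
Is 10/9 < 1? NO.
Since the bound 10/9 is ≥ 1, the union bound is uninformative here; it does NOT by itself certify existence.

38·p = 10/9 ≈ 1.1111; existence NOT certified by the union bound.


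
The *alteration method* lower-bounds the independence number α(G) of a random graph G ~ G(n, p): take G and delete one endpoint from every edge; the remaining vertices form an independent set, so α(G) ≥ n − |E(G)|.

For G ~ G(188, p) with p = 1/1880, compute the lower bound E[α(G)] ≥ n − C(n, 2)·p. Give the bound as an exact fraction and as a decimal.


E[|E(G)|] = C(188, 2)·p = 17578 · (1/1880) = 187/20.
E[α(G)] ≥ n − E[|E(G)|] = 188 − 187/20 = 3573/20.
Numerically: ≈ 178.6500.
(This is only a lower bound; the true E[α(G)] may be larger.)

E[α(G)] ≥ 3573/20 ≈ 178.6500.


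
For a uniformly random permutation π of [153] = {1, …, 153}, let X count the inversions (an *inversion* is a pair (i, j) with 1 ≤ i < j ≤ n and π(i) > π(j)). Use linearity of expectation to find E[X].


Write X = Σ X_I over the C(153, 2) = 11628 pairs i < j, with X_I the indicator of one inversion.
There are 11628 indicators.
For each fixed pair i < j, the values π(i) and π(j) are two distinct elements of {1, …, 153} in uniformly random order; by symmetry P[π(i) > π(j)] = 1/2.
By linearity: E[X] = 11628 · (1/2) = C(153, 2) · (1/2) = 11628/2 = 5814 ≈ 5814.000000.

E[X] = 5814 = 5814.000000.


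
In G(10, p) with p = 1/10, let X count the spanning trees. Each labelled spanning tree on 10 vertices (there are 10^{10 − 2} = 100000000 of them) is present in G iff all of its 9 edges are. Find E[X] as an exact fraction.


K_10 has 10^{10 − 2} = 100000000 labelled spanning trees.
For each such spanning tree H, let X_H = 1 if all 9 edges of H are present in G. Then P[X_H = 1] = p^{9} = (1/10)^{9} = 1/1000000000.
By linearity of expectation: E[X] = Σ_H E[X_H] = 100000000 · p^{9} = 100000000 · 1/1000000000 = 1/10.
Numerically: E[X] ≈ 0.1.

E[X] = 100000000 · (1/10)^{9} = 1/10 ≈ 0.1.


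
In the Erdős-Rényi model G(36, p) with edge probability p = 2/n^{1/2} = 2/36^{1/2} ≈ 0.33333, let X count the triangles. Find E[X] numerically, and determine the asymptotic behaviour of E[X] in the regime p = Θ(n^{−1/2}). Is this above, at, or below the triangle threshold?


Number of potential triangles: C(36, 3) = 7140.
Each occurs with probability p³ ≈ (0.33333)³ ≈ 3.7037037e-02.
By linearity: E[X] = C(36, 3)·p³ ≈ 7140 · 3.7037037e-02 ≈ 264.44444.
Since α = 1/2 < 1, p = c/n^{1/2} ≫ 1/n is above the triangle threshold p ~ 1/n. Asymptotically E[X] ~ (c³/6)·n^{3(1−α)} = (2³/6)·n^{1.5} → ∞; triangles are abundant w.h.p.

E[X] ≈ 264.44444; in regime p = Θ(1/n^{1/2}) E[X] diverges (above the triangle threshold p ~ 1/n).


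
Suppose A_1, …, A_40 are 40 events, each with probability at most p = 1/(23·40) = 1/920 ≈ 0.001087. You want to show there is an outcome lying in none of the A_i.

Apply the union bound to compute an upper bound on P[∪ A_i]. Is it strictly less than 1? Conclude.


Union bound: P[∪_{i=1}^{40} A_i] ≤ Σ_i P[A_i] ≤ 40·p = 40·(1/920) = 1/23.
Numerically: 1/23 ≈ 0.043478.
Is 1/23 < 1? YES.
Since P[∪ A_i] ≤ 1/23 < 1, the complement has P[∩ A_i^c] ≥ 1 − 1/23 = 22/23 > 0, so some outcome avoids every A_i.

40·p = 1/23 ≈ 0.043478; existence CERTIFIED by the union bound.


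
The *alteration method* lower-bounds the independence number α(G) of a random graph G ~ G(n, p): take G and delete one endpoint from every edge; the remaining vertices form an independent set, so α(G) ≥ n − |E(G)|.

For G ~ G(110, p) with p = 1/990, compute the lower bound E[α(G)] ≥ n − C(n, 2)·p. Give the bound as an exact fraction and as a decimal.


E[|E(G)|] = C(110, 2)·p = 5995 · (1/990) = 109/18.
E[α(G)] ≥ n − E[|E(G)|] = 110 − 109/18 = 1871/18.
Numerically: ≈ 103.9444.
(This is only a lower bound; the true E[α(G)] may be larger.)

E[α(G)] ≥ 1871/18 ≈ 103.9444.


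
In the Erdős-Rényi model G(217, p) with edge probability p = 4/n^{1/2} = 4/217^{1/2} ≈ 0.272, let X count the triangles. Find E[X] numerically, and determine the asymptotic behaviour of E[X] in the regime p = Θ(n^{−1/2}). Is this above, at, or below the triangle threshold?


Number of potential triangles: C(217, 3) = 1679580.
Each occurs with probability p³ ≈ (0.272)³ ≈ 2.00212e-02.
By linearity: E[X] = C(217, 3)·p³ ≈ 1679580 · 2.00212e-02 ≈ 33627.228.
Since α = 1/2 < 1, p = c/n^{1/2} ≫ 1/n is above the triangle threshold p ~ 1/n. Asymptotically E[X] ~ (c³/6)·n^{3(1−α)} = (4³/6)·n^{1.5} → ∞; triangles are abundant w.h.p.

E[X] ≈ 33627.228; in regime p = Θ(1/n^{1/2}) E[X] diverges (above the triangle threshold p ~ 1/n).


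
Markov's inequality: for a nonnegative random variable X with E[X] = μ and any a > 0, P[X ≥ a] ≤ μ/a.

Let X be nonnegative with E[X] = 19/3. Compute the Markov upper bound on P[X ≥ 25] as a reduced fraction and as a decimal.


μ = E[X] = 19/3, a = 25.
Markov: P[X ≥ 25] ≤ μ/a = (19/3)/25 = 19/75.
Numerically: ≈ 0.25333.
(Since a = 25 > μ = 6.33333, the bound 19/75 is < 1 and informative.)

P[X ≥ 25] ≤ 19/75 ≈ 0.25333.


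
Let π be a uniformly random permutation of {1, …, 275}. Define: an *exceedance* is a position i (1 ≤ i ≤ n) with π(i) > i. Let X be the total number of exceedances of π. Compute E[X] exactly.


Write X = Σ_{i=1}^{275} X_i, where X_i = 1_{π(i) > i}.
For each fixed i, π(i) is uniform over {1, …, 275} (marginal of a uniform permutation), so P[π(i) > i] = (n − i)/n. Summing: Σ_{i=1}^{275} (n − i)/n = (0 + 1 + … + 274)/275 = 275(275 − 1)/(2·275) = (275 − 1)/2.
Hence E[X] = Σ_{i=1}^{275} (275 − i)/275 = 137 ≈ 137.000.

E[X] = 137 = 137.000.


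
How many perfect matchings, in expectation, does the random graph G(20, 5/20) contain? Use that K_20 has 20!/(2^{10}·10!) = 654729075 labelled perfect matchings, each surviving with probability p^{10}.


K_20 has 20!/(2^{10}·10!) = 654729075 labelled perfect matchings.
For each such perfect matching H, let X_H = 1 if all 10 edges of H are present in G. Then P[X_H = 1] = p^{10} = (1/4)^{10} = 1/1048576.
By linearity of expectation: E[X] = Σ_H E[X_H] = 654729075 · p^{10} = 654729075 · 1/1048576 = 654729075/1048576.
Numerically: E[X] ≈ 624.4.

E[X] = 654729075 · (1/4)^{10} = 654729075/1048576 ≈ 624.4.


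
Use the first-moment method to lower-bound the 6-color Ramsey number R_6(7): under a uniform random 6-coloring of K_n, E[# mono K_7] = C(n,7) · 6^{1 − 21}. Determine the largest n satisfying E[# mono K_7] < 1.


We need C(n, 7) · 6^{1 − 21} < 1, i.e. C(n, 7) < 6^{21 − 1} = 3656158440062976.
Check values of n near the boundary:
  n = 565: C(565, 7) = 3513212521235560; 3513212521235560 < 3656158440062976? YES
  n = 566: C(566, 7) = 3557206237959440; 3557206237959440 < 3656158440062976? YES
  n = 567: C(567, 7) = 3601671315933933; 3601671315933933 < 3656158440062976? YES
  n = 568: C(568, 7) = 3646611956239704; 3646611956239704 < 3656158440062976? YES
  n = 569: C(569, 7) = 3692032389858348; 3692032389858348 < 3656158440062976? NO
  n = 570: C(570, 7) = 3737936877831720; 3737936877831720 < 3656158440062976? NO
  n = 571: C(571, 7) = 3784329711421830; 3784329711421830 < 3656158440062976? NO
The largest n with C(n, 7) < 3656158440062976 is n = 568 (where E[X] = 16882462760369/16926659444736 ≈ 0.99739). Hence R_6(7) > 568, i.e. R_6(7) ≥ 569.

Largest n = 568; hence R_6(7) > 568.


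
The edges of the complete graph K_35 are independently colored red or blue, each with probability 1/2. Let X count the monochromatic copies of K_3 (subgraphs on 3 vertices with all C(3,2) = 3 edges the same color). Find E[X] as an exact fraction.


Let X = Σ_S X_S over the C(35, 3) = 6545 subsets S of size 3, where X_S = 1 if the K_3 on S is monochromatic.
For a fixed S, the K_3 on S has C(3, 2) = 3 edges. P[all 3 edges red] = (1/2)^3, and likewise for blue, so P[monochromatic] = 2·(1/2)^3 = 2^{1 − 3} = 1/4.
By linearity of expectation: E[X] = C(35, 3) · 2^{1 − 3} = 6545 · 1/4 = 6545/4.
Numerically: E[X] ≈ 1636.2500.

E[X] = C(35,3)·2^(1−C(3,2)) = 6545/4 ≈ 1636.2500.


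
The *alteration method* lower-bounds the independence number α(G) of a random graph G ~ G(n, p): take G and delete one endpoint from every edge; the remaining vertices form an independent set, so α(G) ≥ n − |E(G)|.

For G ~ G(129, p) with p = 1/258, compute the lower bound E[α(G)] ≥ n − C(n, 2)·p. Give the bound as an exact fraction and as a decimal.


E[|E(G)|] = C(129, 2)·p = 8256 · (1/258) = 32.
E[α(G)] ≥ n − E[|E(G)|] = 129 − 32 = 97.
Numerically: ≈ 97.000.
(This is only a lower bound; the true E[α(G)] may be larger.)

E[α(G)] ≥ 97 ≈ 97.000.


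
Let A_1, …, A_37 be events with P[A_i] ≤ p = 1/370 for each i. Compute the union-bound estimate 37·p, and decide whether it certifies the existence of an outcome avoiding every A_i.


Union bound: P[∪_{i=1}^{37} A_i] ≤ Σ_i P[A_i] ≤ 37·p = 37·(1/370) = 1/10.
Numerically: 1/10 ≈ 0.1000.
Is 1/10 < 1? YES.
Since P[∪ A_i] ≤ 1/10 < 1, the complement has P[∩ A_i^c] ≥ 1 − 1/10 = 9/10 > 0, so some outcome avoids every A_i.

37·p = 1/10 ≈ 0.1000; existence CERTIFIED by the union bound.


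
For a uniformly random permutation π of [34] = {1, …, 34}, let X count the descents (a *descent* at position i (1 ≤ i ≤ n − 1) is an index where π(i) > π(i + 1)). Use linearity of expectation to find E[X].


Write X = Σ X_I over i = 1, …, 33, with X_I the indicator of one descent.
There are 33 indicators.
For each fixed i, the pair (π(i), π(i+1)) is a uniformly random ordered pair of distinct values from {1, …, 34}; by symmetry P[π(i) > π(i+1)] = 1/2.
By linearity: E[X] = 33 · (1/2) = (34 − 1) · (1/2) = 33/2 ≈ 16.500000.

E[X] = 33/2 = 16.500000.


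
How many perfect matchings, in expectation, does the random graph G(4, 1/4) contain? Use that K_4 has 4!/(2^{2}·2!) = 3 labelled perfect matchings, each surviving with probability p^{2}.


K_4 has 4!/(2^{2}·2!) = 3 labelled perfect matchings.
For each such perfect matching H, let X_H = 1 if all 2 edges of H are present in G. Then P[X_H = 1] = p^{2} = (1/4)^{2} = 1/16.
Summing the indicators: E[X] = Σ_H E[X_H] = 3 · p^{2} = 3 · 1/16 = 3/16.
Numerically: E[X] ≈ 0.1875.

E[X] = 3 · (1/4)^{2} = 3/16 ≈ 0.1875.


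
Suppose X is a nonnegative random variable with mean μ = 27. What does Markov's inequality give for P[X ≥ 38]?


μ = E[X] = 27, a = 38.
Markov: P[X ≥ 38] ≤ μ/a = (27)/38 = 27/38.
Numerically: ≈ 0.7105.
(Since a = 38 > μ = 27.0000, the bound 27/38 is < 1 and informative.)

P[X ≥ 38] ≤ 27/38 ≈ 0.7105.


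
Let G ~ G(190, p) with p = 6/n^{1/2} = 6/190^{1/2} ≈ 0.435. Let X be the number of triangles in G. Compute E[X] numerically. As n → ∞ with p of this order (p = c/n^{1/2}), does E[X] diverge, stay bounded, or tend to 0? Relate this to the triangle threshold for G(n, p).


Number of potential triangles: C(190, 3) = 1125180.
Each occurs with probability p³ ≈ (0.435)³ ≈ 8.24752e-02.
By linearity: E[X] = C(190, 3)·p³ ≈ 1125180 · 8.24752e-02 ≈ 92799.440.
Since α = 1/2 < 1, p = c/n^{1/2} ≫ 1/n is above the triangle threshold p ~ 1/n. Asymptotically E[X] ~ (c³/6)·n^{3(1−α)} = (6³/6)·n^{1.5} → ∞; triangles are abundant w.h.p.

E[X] ≈ 92799.440; in regime p = Θ(1/n^{1/2}) E[X] diverges (above the triangle threshold p ~ 1/n).


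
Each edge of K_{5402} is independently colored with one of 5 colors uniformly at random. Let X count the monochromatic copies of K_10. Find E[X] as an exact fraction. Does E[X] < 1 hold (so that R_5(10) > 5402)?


E[X] = C(5402, 10) · 5^{1 − 45} = 5783128765113072203495407534935 · 5^{−44} = 5783128765113072203495407534935/5684341886080801486968994140625.
As a reduced fraction: E[X] = 1156625753022614440699081506987/1136868377216160297393798828125 ≈ 1.017.
Is E[X] < 1? NO.
Since E[X] ≥ 1, the first-moment bound is inconclusive at n = 5402; it does NOT by itself certify R_5(10) > 5402.

E[X] = 1156625753022614440699081506987/1136868377216160297393798828125 ≈ 1.017; E[X] ≥ 1; first-moment method inconclusive here.


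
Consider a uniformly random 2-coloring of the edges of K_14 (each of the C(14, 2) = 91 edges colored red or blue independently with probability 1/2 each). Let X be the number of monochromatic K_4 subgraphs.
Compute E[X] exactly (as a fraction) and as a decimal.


Let X = Σ_S X_S over the C(14, 4) = 1001 subsets S of size 4, where X_S = 1 if the K_4 on S is monochromatic.
For a fixed S, the K_4 on S has C(4, 2) = 6 edges. P[all 6 edges red] = (1/2)^6, and likewise for blue, so P[monochromatic] = 2·(1/2)^6 = 2^{1 − 6} = 1/32.
Summing: E[X] = C(14, 4) · 2^{1 − 6} = 1001 · 1/32 = 1001/32.
Numerically: E[X] ≈ 31.2812.

E[X] = C(14,4)·2^(1−C(4,2)) = 1001/32 ≈ 31.2812.


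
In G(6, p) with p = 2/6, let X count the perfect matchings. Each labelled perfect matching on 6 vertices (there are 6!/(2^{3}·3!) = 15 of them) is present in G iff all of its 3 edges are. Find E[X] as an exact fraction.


K_6 has 6!/(2^{3}·3!) = 15 labelled perfect matchings.
For each such perfect matching H, let X_H = 1 if all 3 edges of H are present in G. Then P[X_H = 1] = p^{3} = (1/3)^{3} = 1/27.
By linearity: E[X] = Σ_H E[X_H] = 15 · p^{3} = 15 · 1/27 = 5/9.
Numerically: E[X] ≈ 0.5556.

E[X] = 15 · (1/3)^{3} = 5/9 ≈ 0.5556.


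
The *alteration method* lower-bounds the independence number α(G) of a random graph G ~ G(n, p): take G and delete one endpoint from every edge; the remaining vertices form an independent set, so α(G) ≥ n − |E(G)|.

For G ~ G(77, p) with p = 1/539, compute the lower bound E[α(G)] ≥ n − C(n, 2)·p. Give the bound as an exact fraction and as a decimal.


E[|E(G)|] = C(77, 2)·p = 2926 · (1/539) = 38/7.
E[α(G)] ≥ n − E[|E(G)|] = 77 − 38/7 = 501/7.
Numerically: ≈ 71.571429.
(This is only a lower bound; the true E[α(G)] may be larger.)

E[α(G)] ≥ 501/7 ≈ 71.571429.


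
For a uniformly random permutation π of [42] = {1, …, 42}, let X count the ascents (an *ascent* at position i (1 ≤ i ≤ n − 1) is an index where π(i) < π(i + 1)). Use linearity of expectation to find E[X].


Write X = Σ X_I over i = 1, …, 41, with X_I the indicator of one ascent.
There are 41 indicators.
For each fixed i, the pair (π(i), π(i+1)) is a uniformly random ordered pair of distinct values from {1, …, 42}; by symmetry P[π(i) < π(i+1)] = 1/2.
By linearity: E[X] = 41 · (1/2) = (42 − 1) · (1/2) = 41/2 ≈ 20.5000.

E[X] = 41/2 = 20.5000.


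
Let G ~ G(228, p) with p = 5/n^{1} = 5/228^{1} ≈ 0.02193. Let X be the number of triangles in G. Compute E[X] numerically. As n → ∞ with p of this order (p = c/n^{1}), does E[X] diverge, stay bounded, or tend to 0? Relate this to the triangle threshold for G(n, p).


Number of potential triangles: C(228, 3) = 1949476.
Each occurs with probability p³ ≈ (0.02193)³ ≈ 1.054643e-05.
By linearity: E[X] = C(228, 3)·p³ ≈ 1949476 · 1.054643e-05 ≈ 20.5600.
Here α = 1, so p = 5/n is exactly at the triangle threshold p ~ 1/n. Asymptotically E[X] → c³/6 = 5³/6 = 125/6 ≈ 20.8333, a bounded constant. In this regime the triangle count is asymptotically Poisson(c³/6).

E[X] ≈ 20.5600; in regime p = Θ(1/n^{1}) E[X] stays bounded (at the triangle threshold p ~ 1/n).


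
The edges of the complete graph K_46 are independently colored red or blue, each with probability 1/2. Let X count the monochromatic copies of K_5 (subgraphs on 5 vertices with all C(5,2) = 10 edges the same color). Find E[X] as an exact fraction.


Let X = Σ_S X_S over the C(46, 5) = 1370754 subsets S of size 5, where X_S = 1 if the K_5 on S is monochromatic.
For a fixed S, the K_5 on S has C(5, 2) = 10 edges. P[all 10 edges red] = (1/2)^10, and likewise for blue, so P[monochromatic] = 2·(1/2)^10 = 2^{1 − 10} = 1/512.
By linearity of expectation: E[X] = C(46, 5) · 2^{1 − 10} = 1370754 · 1/512 = 685377/256.
Numerically: E[X] ≈ 2677.25391.

E[X] = C(46,5)·2^(1−C(5,2)) = 685377/256 ≈ 2677.25391.


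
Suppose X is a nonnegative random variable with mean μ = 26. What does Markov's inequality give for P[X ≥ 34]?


μ = E[X] = 26, a = 34.
Markov: P[X ≥ 34] ≤ μ/a = (26)/34 = 13/17.
Numerically: ≈ 0.764706.
(Since a = 34 > μ = 26.000000, the bound 13/17 is < 1 and informative.)

P[X ≥ 34] ≤ 13/17 ≈ 0.764706.


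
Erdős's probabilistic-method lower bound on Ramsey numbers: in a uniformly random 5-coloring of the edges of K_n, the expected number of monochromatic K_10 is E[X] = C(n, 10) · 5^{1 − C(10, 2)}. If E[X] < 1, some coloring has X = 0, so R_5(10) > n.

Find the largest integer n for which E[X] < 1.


We need C(n, 10) · 5^{1 − 45} < 1, i.e. C(n, 10) < 5^{45 − 1} = 5684341886080801486968994140625.
Check values of n near the boundary:
  n = 5387: C(5387, 10) = 5624406917627224603154306376491; 5624406917627224603154306376491 < 5684341886080801486968994140625? YES
  n = 5388: C(5388, 10) = 5634865093375880654852250419586; 5634865093375880654852250419586 < 5684341886080801486968994140625? YES
  n = 5389: C(5389, 10) = 5645340767466558997768874792926; 5645340767466558997768874792926 < 5684341886080801486968994140625? YES
  n = 5390: C(5390, 10) = 5655833965919099070255434039753; 5655833965919099070255434039753 < 5684341886080801486968994140625? YES
  n = 5391: C(5391, 10) = 5666344714787188828795213697883; 5666344714787188828795213697883 < 5684341886080801486968994140625? YES
  n = 5392: C(5392, 10) = 5676873040158402483252283957448; 5676873040158402483252283957448 < 5684341886080801486968994140625? YES
  n = 5393: C(5393, 10) = 5687418968154238267170642278008; 5687418968154238267170642278008 < 5684341886080801486968994140625? NO
  n = 5394: C(5394, 10) = 5697982524930156243149785372878; 5697982524930156243149785372878 < 5684341886080801486968994140625? NO
The largest n with C(n, 10) < 5684341886080801486968994140625 is n = 5392 (where E[X] = 5676873040158402483252283957448/5684341886080801486968994140625 ≈ 0.998686). Hence R_5(10) > 5392, i.e. R_5(10) ≥ 5393.

Largest n = 5392; hence R_5(10) > 5392.


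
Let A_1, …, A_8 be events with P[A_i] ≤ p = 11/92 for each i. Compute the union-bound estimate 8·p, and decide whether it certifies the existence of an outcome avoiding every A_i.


Union bound: P[∪_{i=1}^{8} A_i] ≤ Σ_i P[A_i] ≤ 8·p = 8·(11/92) = 22/23.
Numerically: 22/23 ≈ 0.9565217.
Is 22/23 < 1? YES.
Since P[∪ A_i] ≤ 22/23 < 1, the complement has P[∩ A_i^c] ≥ 1 − 22/23 = 1/23 > 0, so some outcome avoids every A_i.

8·p = 22/23 ≈ 0.9565217; existence CERTIFIED by the union bound.


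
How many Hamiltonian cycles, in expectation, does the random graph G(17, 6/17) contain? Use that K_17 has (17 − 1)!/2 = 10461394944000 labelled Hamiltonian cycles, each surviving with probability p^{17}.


K_17 has (17 − 1)!/2 = 10461394944000 labelled Hamiltonian cycles.
For each such Hamiltonian cycle H, let X_H = 1 if all 17 edges of H are present in G. Then P[X_H = 1] = p^{17} = (6/17)^{17} = 16926659444736/827240261886336764177.
By linearity: E[X] = Σ_H E[X_H] = 10461394944000 · p^{17} = 10461394944000 · 16926659444736/827240261886336764177 = 177076469533971037814784000/827240261886336764177.
Numerically: E[X] ≈ 2.1406e+05.

E[X] = 10461394944000 · (6/17)^{17} = 177076469533971037814784000/827240261886336764177 ≈ 2.1406e+05.


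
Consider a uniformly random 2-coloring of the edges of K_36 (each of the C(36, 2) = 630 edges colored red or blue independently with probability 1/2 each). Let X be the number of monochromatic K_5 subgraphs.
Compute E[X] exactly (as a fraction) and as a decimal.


Let X = Σ_S X_S over the C(36, 5) = 376992 subsets S of size 5, where X_S = 1 if the K_5 on S is monochromatic.
For a fixed S, the K_5 on S has C(5, 2) = 10 edges. P[all 10 edges red] = (1/2)^10, and likewise for blue, so P[monochromatic] = 2·(1/2)^10 = 2^{1 − 10} = 1/512.
By linearity: E[X] = C(36, 5) · 2^{1 − 10} = 376992 · 1/512 = 11781/16.
Numerically: E[X] ≈ 736.31250.

E[X] = C(36,5)·2^(1−C(5,2)) = 11781/16 ≈ 736.31250.


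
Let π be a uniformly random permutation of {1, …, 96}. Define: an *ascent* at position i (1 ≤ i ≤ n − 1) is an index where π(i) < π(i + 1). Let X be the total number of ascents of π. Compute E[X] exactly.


Write X = Σ X_I over i = 1, …, 95, with X_I the indicator of one ascent.
There are 95 indicators.
For each fixed i, the pair (π(i), π(i+1)) is a uniformly random ordered pair of distinct values from {1, …, 96}; by symmetry P[π(i) < π(i+1)] = 1/2.
By linearity: E[X] = 95 · (1/2) = (96 − 1) · (1/2) = 95/2 ≈ 47.50000.

E[X] = 95/2 = 47.50000.


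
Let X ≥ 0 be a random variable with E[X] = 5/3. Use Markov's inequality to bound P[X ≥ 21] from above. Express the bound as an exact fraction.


μ = E[X] = 5/3, a = 21.
Markov: P[X ≥ 21] ≤ μ/a = (5/3)/21 = 5/63.
Numerically: ≈ 0.0794.
(Since a = 21 > μ = 1.6667, the bound 5/63 is < 1 and informative.)

P[X ≥ 21] ≤ 5/63 ≈ 0.0794.


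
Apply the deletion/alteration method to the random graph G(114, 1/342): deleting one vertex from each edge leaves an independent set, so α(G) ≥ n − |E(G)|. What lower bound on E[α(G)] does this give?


E[|E(G)|] = C(114, 2)·p = 6441 · (1/342) = 113/6.
E[α(G)] ≥ n − E[|E(G)|] = 114 − 113/6 = 571/6.
Numerically: ≈ 95.166667.
(This is only a lower bound; the true E[α(G)] may be larger.)

E[α(G)] ≥ 571/6 ≈ 95.166667.


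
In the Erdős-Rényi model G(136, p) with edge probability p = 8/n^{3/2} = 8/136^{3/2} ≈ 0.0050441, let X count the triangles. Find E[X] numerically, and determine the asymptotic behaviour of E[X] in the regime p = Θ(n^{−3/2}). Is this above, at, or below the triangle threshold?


Number of potential triangles: C(136, 3) = 410040.
Each occurs with probability p³ ≈ (0.0050441)³ ≈ 1.2833493e-07.
By linearity: E[X] = C(136, 3)·p³ ≈ 410040 · 1.2833493e-07 ≈ 0.05262.
Since α = 3/2 > 1, p = c/n^{3/2} = o(1/n) is below the triangle threshold p ~ 1/n. Asymptotically E[X] ~ (c³/6)·n^{3(1−α)} = (8³/6)·n^{-1.5} → 0, so by Markov's inequality G has no triangles w.h.p.

E[X] ≈ 0.05262; in regime p = Θ(1/n^{3/2}) E[X] tends to 0 (below the triangle threshold p ~ 1/n).


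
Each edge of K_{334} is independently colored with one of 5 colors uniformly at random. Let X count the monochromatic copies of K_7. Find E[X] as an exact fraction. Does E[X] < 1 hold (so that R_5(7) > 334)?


E[X] = C(334, 7) · 5^{1 − 21} = 86359460961576 · 5^{−20} = 86359460961576/95367431640625.
As a reduced fraction: E[X] = 86359460961576/95367431640625 ≈ 0.9055446.
Is E[X] < 1? YES.
Since E[X] < 1, there exists a 5-coloring of K_{334} with no monochromatic K_7; hence R_5(7) > 334.

E[X] = 86359460961576/95367431640625 ≈ 0.9055446; E[X] < 1, so R_5(7) > 334.


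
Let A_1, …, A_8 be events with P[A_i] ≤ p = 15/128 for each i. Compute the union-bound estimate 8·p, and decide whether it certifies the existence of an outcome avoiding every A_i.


Union bound: P[∪_{i=1}^{8} A_i] ≤ Σ_i P[A_i] ≤ 8·p = 8·(15/128) = 15/16.
Numerically: 15/16 ≈ 0.9375000.
Is 15/16 < 1? YES.
Since P[∪ A_i] ≤ 15/16 < 1, the complement has P[∩ A_i^c] ≥ 1 − 15/16 = 1/16 > 0, so some outcome avoids every A_i.

8·p = 15/16 ≈ 0.9375000; existence CERTIFIED by the union bound.


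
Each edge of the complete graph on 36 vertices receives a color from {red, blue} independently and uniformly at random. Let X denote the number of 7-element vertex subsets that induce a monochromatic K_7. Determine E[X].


Let X = Σ_S X_S over the C(36, 7) = 8347680 subsets S of size 7, where X_S = 1 if the K_7 on S is monochromatic.
For a fixed S, the K_7 on S has C(7, 2) = 21 edges. P[all 21 edges red] = (1/2)^21, and likewise for blue, so P[monochromatic] = 2·(1/2)^21 = 2^{1 − 21} = 1/1048576.
By linearity: E[X] = C(36, 7) · 2^{1 − 21} = 8347680 · 1/1048576 = 260865/32768.
Numerically: E[X] ≈ 7.96097.

E[X] = C(36,7)·2^(1−C(7,2)) = 260865/32768 ≈ 7.96097.


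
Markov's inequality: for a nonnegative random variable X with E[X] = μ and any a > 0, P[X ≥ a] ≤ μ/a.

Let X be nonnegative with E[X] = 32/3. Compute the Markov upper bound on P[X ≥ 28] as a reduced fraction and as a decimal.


μ = E[X] = 32/3, a = 28.
Markov: P[X ≥ 28] ≤ μ/a = (32/3)/28 = 8/21.
Numerically: ≈ 0.381.
(Since a = 28 > μ = 10.667, the bound 8/21 is < 1 and informative.)

P[X ≥ 28] ≤ 8/21 ≈ 0.381.


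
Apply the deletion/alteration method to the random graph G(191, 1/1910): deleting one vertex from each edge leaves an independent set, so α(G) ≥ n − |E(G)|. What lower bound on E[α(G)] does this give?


E[|E(G)|] = C(191, 2)·p = 18145 · (1/1910) = 19/2.
E[α(G)] ≥ n − E[|E(G)|] = 191 − 19/2 = 363/2.
Numerically: ≈ 181.500000.
(This is only a lower bound; the true E[α(G)] may be larger.)

E[α(G)] ≥ 363/2 ≈ 181.500000.


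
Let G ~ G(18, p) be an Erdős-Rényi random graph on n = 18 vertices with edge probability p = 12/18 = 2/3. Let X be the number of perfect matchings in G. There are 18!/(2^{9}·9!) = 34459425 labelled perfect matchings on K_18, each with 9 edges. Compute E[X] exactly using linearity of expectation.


K_18 has 18!/(2^{9}·9!) = 34459425 labelled perfect matchings.
For each such perfect matching H, let X_H = 1 if all 9 edges of H are present in G. Then P[X_H = 1] = p^{9} = (2/3)^{9} = 512/19683.
By linearity: E[X] = Σ_H E[X_H] = 34459425 · p^{9} = 34459425 · 512/19683 = 217817600/243.
Numerically: E[X] ≈ 8.9637e+05.

E[X] = 34459425 · (2/3)^{9} = 217817600/243 ≈ 8.9637e+05.


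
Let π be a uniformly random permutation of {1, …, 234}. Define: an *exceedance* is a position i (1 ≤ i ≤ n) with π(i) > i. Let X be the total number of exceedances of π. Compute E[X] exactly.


Write X = Σ_{i=1}^{234} X_i, where X_i = 1_{π(i) > i}.
For each fixed i, π(i) is uniform over {1, …, 234} (marginal of a uniform permutation), so P[π(i) > i] = (n − i)/n. Summing: Σ_{i=1}^{234} (n − i)/n = (0 + 1 + … + 233)/234 = 234(234 − 1)/(2·234) = (234 − 1)/2.
Hence E[X] = Σ_{i=1}^{234} (234 − i)/234 = 233/2 ≈ 116.50000.

E[X] = 233/2 = 116.50000.


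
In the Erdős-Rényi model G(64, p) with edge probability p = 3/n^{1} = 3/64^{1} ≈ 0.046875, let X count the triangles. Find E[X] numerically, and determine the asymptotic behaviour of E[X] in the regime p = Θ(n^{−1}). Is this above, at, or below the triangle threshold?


Number of potential triangles: C(64, 3) = 41664.
Each occurs with probability p³ ≈ (0.046875)³ ≈ 1.02996826e-04.
By linearity: E[X] = C(64, 3)·p³ ≈ 41664 · 1.02996826e-04 ≈ 4.291260.
Here α = 1, so p = 3/n is exactly at the triangle threshold p ~ 1/n. Asymptotically E[X] → c³/6 = 3³/6 = 9/2 ≈ 4.500000, a bounded constant. In this regime the triangle count is asymptotically Poisson(c³/6).

E[X] ≈ 4.291260; in regime p = Θ(1/n^{1}) E[X] stays bounded (at the triangle threshold p ~ 1/n).


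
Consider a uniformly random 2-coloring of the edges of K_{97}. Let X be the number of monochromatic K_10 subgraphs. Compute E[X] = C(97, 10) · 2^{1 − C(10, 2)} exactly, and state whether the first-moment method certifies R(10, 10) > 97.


E[X] = C(97, 10) · 2^{1 − 45} = 12576469727536 · 2^{−44} = 12576469727536/17592186044416.
As a reduced fraction: E[X] = 786029357971/1099511627776 ≈ 0.71489.
Is E[X] < 1? YES.
Since E[X] < 1, there exists a 2-coloring of K_{97} with no monochromatic K_10; hence R(10, 10) > 97.

E[X] = 786029357971/1099511627776 ≈ 0.71489; E[X] < 1, so R(10, 10) > 97.


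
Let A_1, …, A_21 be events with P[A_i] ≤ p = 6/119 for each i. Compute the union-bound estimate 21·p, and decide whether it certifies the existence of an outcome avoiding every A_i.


Union bound: P[∪_{i=1}^{21} A_i] ≤ Σ_i P[A_i] ≤ 21·p = 21·(6/119) = 18/17.
Numerically: 18/17 ≈ 1.0588.
Is 18/17 < 1? NO.
Since the bound 18/17 is ≥ 1, the union bound is uninformative here; it does NOT by itself certify existence.

21·p = 18/17 ≈ 1.0588; existence NOT certified by the union bound.


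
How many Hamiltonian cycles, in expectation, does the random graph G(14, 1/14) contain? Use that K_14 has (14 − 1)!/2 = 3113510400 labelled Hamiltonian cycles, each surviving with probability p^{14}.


K_14 has (14 − 1)!/2 = 3113510400 labelled Hamiltonian cycles.
For each such Hamiltonian cycle H, let X_H = 1 if all 14 edges of H are present in G. Then P[X_H = 1] = p^{14} = (1/14)^{14} = 1/11112006825558016.
Summing the indicators: E[X] = Σ_H E[X_H] = 3113510400 · p^{14} = 3113510400 · 1/11112006825558016 = 868725/3100448333024.
Numerically: E[X] ≈ 2.8019e-07.

E[X] = 3113510400 · (1/14)^{14} = 868725/3100448333024 ≈ 2.8019e-07.


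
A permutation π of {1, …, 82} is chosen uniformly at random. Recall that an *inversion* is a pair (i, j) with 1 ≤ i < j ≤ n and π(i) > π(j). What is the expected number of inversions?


Write X = Σ X_I over the C(82, 2) = 3321 pairs i < j, with X_I the indicator of one inversion.
There are 3321 indicators.
For each fixed pair i < j, the values π(i) and π(j) are two distinct elements of {1, …, 82} in uniformly random order; by symmetry P[π(i) > π(j)] = 1/2.
By linearity: E[X] = 3321 · (1/2) = C(82, 2) · (1/2) = 3321/2 = 3321/2 ≈ 1660.500000.

E[X] = 3321/2 = 1660.500000.
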